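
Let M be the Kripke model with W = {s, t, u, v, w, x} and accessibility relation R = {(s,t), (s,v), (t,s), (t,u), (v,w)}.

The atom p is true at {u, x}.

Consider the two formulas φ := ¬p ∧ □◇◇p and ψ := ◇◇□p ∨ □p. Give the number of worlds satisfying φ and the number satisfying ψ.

For ¬p ∧ □◇◇p:
s: ¬p is T, □◇◇p is F. ✗
t: ¬p is T, □◇◇p is F. ✗
u: ¬p is F, □◇◇p is T. ✗
v: ¬p is T, □◇◇p is F. ✗
w: ¬p is T, □◇◇p is T. ✓
x: ¬p is F, □◇◇p is T. ✗
— 1 world.
For ◇◇□p ∨ □p:
s: ◇◇□p is T, □p is F. ✓
t: ◇◇□p is F, □p is F. ✗
u: ◇◇□p is F, □p is T. ✓
v: ◇◇□p is F, □p is F. ✗
w: ◇◇□p is F, □p is T. ✓
x: ◇◇□p is F, □p is T. ✓
— 4 worlds.

1 and 4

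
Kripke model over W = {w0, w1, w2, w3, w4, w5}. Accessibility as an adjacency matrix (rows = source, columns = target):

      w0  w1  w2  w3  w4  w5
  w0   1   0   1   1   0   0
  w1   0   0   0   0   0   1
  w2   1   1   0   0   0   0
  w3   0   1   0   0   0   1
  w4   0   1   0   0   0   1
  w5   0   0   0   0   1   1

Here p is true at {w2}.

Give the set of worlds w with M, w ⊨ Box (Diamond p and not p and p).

w0: successors {w0, w2, w3}; Diamond p and not p and p there: w0:F, w2:F, w3:F. ✗
w1: successors {w5}; Diamond p and not p and p there: w5:F. ✗
w2: successors {w0, w1}; Diamond p and not p and p there: w0:F, w1:F. ✗
w3: successors {w1, w5}; Diamond p and not p and p there: w1:F, w5:F. ✗
w4: successors {w1, w5}; Diamond p and not p and p there: w1:F, w5:F. ✗
w5: successors {w4, w5}; Diamond p and not p and p there: w4:F, w5:F. ✗

∅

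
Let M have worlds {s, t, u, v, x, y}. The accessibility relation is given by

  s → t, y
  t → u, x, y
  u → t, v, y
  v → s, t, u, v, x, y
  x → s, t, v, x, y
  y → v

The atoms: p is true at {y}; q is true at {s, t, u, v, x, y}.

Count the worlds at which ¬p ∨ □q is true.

6

s: ¬p is T, □q is T. ✓
t: ¬p is T, □q is T. ✓
u: ¬p is T, □q is T. ✓
v: ¬p is T, □q is T. ✓
x: ¬p is T, □q is T. ✓
y: ¬p is F, □q is T. ✓
Satisfying worlds: {s, t, u, v, x, y}.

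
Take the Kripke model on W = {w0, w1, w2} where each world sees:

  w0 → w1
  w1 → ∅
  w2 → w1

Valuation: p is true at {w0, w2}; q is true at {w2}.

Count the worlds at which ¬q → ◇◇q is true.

w0: ¬q is T, ◇◇q is F. ✗
w1: ¬q is T, ◇◇q is F. ✗
w2: ¬q is F, ◇◇q is F. ✓
Satisfying worlds: {w2}.

1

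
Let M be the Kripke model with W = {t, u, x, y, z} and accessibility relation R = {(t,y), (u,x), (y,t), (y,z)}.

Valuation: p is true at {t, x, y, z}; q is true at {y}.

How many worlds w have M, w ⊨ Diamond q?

1

t: successors {y}; q there: y:T. ✓
u: successors {x}; q there: x:F. ✗
x: no successors, so Diamond q fails. ✗
y: successors {t, z}; q there: t:F, z:F. ✗
z: no successors, so Diamond q fails. ✗
Satisfying worlds: {t}.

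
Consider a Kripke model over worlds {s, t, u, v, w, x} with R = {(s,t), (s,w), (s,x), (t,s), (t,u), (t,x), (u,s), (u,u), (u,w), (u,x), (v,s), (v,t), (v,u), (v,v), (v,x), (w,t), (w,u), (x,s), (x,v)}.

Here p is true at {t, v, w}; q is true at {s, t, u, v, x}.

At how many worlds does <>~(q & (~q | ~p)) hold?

s: successors {t, w, x}; ~(q & (~q | ~p)) there: t:T, w:T, x:F. ✓
t: successors {s, u, x}; ~(q & (~q | ~p)) there: s:F, u:F, x:F. ✗
u: successors {s, u, w, x}; ~(q & (~q | ~p)) there: s:F, u:F, w:T, x:F. ✓
v: successors {s, t, u, v, x}; ~(q & (~q | ~p)) there: s:F, t:T, u:F, v:T, x:F. ✓
w: successors {t, u}; ~(q & (~q | ~p)) there: t:T, u:F. ✓
x: successors {s, v}; ~(q & (~q | ~p)) there: s:F, v:T. ✓
Satisfying worlds: {s, u, v, w, x}.

5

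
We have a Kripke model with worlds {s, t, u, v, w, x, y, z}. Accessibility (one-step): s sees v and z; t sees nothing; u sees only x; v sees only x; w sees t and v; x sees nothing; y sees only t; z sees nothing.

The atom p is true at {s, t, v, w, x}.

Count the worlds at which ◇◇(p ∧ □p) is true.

2

s: successors {v, z}; ◇(p ∧ □p) there: v:T, z:F. ✓
t: no successors, so ◇◇(p ∧ □p) fails. ✗
u: successors {x}; ◇(p ∧ □p) there: x:F. ✗
v: successors {x}; ◇(p ∧ □p) there: x:F. ✗
w: successors {t, v}; ◇(p ∧ □p) there: t:F, v:T. ✓
x: no successors, so ◇◇(p ∧ □p) fails. ✗
y: successors {t}; ◇(p ∧ □p) there: t:F. ✗
z: no successors, so ◇◇(p ∧ □p) fails. ✗
Satisfying worlds: {s, w}.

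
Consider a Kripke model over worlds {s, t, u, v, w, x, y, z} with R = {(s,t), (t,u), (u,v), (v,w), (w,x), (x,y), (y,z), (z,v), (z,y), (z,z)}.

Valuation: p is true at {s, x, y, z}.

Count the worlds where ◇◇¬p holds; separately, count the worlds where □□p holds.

For ◇◇¬p:
s: successors {t}; ◇¬p there: t:T. ✓
t: successors {u}; ◇¬p there: u:T. ✓
u: successors {v}; ◇¬p there: v:T. ✓
v: successors {w}; ◇¬p there: w:F. ✗
w: successors {x}; ◇¬p there: x:F. ✗
x: successors {y}; ◇¬p there: y:F. ✗
y: successors {z}; ◇¬p there: z:T. ✓
z: successors {v, y, z}; ◇¬p there: v:T, y:F, z:T. ✓
— 5 worlds.
For □□p:
s: successors {t}; □p there: t:F. ✗
t: successors {u}; □p there: u:F. ✗
u: successors {v}; □p there: v:F. ✗
v: successors {w}; □p there: w:T. ✓
w: successors {x}; □p there: x:T. ✓
x: successors {y}; □p there: y:T. ✓
y: successors {z}; □p there: z:F. ✗
z: successors {v, y, z}; □p there: v:F, y:T, z:F. ✗
— 3 worlds.

5 and 3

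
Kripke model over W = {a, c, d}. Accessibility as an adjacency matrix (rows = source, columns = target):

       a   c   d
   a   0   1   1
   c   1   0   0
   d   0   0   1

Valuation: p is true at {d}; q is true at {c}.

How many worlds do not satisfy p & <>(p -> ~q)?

a: p is F, <>(p -> ~q) is T. ✗
c: p is F, <>(p -> ~q) is T. ✗
d: p is T, <>(p -> ~q) is T. ✓
Satisfying worlds: {d}.
So p & <>(p -> ~q) fails at the other 2 worlds.

2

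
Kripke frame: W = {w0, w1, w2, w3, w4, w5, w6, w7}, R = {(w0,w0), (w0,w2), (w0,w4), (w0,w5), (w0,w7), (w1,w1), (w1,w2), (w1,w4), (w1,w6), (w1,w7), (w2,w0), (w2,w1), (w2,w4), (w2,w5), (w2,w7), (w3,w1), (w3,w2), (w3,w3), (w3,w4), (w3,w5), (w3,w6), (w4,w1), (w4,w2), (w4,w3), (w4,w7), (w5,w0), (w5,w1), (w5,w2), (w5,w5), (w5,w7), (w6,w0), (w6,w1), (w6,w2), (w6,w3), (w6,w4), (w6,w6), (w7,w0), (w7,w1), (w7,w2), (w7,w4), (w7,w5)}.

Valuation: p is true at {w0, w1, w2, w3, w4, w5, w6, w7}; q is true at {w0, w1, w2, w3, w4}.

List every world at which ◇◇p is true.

{w0, w1, w2, w3, w4, w5, w6, w7}

w0: successors {w0, w2, w4, w5, w7}; ◇p there: w0:T, w2:T, w4:T, w5:T, w7:T. ✓
w1: successors {w1, w2, w4, w6, w7}; ◇p there: w1:T, w2:T, w4:T, w6:T, w7:T. ✓
w2: successors {w0, w1, w4, w5, w7}; ◇p there: w0:T, w1:T, w4:T, w5:T, w7:T. ✓
w3: successors {w1, w2, w3, w4, w5, w6}; ◇p there: w1:T, w2:T, w3:T, w4:T, w5:T, w6:T. ✓
w4: successors {w1, w2, w3, w7}; ◇p there: w1:T, w2:T, w3:T, w7:T. ✓
w5: successors {w0, w1, w2, w5, w7}; ◇p there: w0:T, w1:T, w2:T, w5:T, w7:T. ✓
w6: successors {w0, w1, w2, w3, w4, w6}; ◇p there: w0:T, w1:T, w2:T, w3:T, w4:T, w6:T. ✓
w7: successors {w0, w1, w2, w4, w5}; ◇p there: w0:T, w1:T, w2:T, w4:T, w5:T. ✓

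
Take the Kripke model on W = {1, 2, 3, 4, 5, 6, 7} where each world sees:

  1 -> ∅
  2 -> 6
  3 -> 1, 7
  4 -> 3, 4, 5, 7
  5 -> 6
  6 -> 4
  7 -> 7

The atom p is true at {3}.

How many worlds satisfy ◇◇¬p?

1: no successors, so ◇◇¬p fails. ✗
2: successors {6}; ◇¬p there: 6:T. ✓
3: successors {1, 7}; ◇¬p there: 1:F, 7:T. ✓
4: successors {3, 4, 5, 7}; ◇¬p there: 3:T, 4:T, 5:T, 7:T. ✓
5: successors {6}; ◇¬p there: 6:T. ✓
6: successors {4}; ◇¬p there: 4:T. ✓
7: successors {7}; ◇¬p there: 7:T. ✓
Satisfying worlds: {2, 3, 4, 5, 6, 7}.

6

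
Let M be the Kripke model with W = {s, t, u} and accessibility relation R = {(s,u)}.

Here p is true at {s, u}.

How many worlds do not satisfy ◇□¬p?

2

s: successors {u}; □¬p there: u:T. ✓
t: no successors, so ◇□¬p fails. ✗
u: no successors, so ◇□¬p fails. ✗
Satisfying worlds: {s}.
So ◇□¬p fails at the other 2 worlds.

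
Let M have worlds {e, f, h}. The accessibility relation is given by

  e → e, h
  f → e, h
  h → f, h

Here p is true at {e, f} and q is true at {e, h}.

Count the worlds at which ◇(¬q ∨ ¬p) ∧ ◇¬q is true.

1

e: ◇(¬q ∨ ¬p) is T, ◇¬q is F. ✗
f: ◇(¬q ∨ ¬p) is T, ◇¬q is F. ✗
h: ◇(¬q ∨ ¬p) is T, ◇¬q is T. ✓
Satisfying worlds: {h}.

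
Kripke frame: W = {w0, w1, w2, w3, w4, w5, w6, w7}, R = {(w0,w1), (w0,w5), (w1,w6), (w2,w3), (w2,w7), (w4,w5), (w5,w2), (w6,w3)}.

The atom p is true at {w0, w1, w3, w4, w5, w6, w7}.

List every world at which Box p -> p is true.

w0: Box p is T, p is T. ✓
w1: Box p is T, p is T. ✓
w2: Box p is T, p is F. ✗
w3: Box p is T, p is T. ✓
w4: Box p is T, p is T. ✓
w5: Box p is F, p is T. ✓
w6: Box p is T, p is T. ✓
w7: Box p is T, p is T. ✓

{w0, w1, w3, w4, w5, w6, w7}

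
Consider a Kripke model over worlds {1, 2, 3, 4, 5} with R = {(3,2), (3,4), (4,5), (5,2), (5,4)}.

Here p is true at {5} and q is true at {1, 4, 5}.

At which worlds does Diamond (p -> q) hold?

{3, 4, 5}

1: no successors, so Diamond (p -> q) fails. ✗
2: no successors, so Diamond (p -> q) fails. ✗
3: successors {2, 4}; p -> q there: 2:T, 4:T. ✓
4: successors {5}; p -> q there: 5:T. ✓
5: successors {2, 4}; p -> q there: 2:T, 4:T. ✓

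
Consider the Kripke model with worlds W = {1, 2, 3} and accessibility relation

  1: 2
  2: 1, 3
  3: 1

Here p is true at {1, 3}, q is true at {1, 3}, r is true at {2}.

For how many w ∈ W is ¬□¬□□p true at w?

2

1: □¬□□p is T. ✗
2: □¬□□p is F. ✓
3: □¬□□p is F. ✓
Satisfying worlds: {2, 3}.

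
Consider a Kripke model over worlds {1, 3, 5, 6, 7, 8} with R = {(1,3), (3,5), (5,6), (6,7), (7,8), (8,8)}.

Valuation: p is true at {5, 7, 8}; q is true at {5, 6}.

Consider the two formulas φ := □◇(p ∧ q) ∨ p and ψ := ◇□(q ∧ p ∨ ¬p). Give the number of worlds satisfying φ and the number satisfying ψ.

For □◇(p ∧ q) ∨ p:
1: □◇(p ∧ q) is T, p is F. ✓
3: □◇(p ∧ q) is F, p is F. ✗
5: □◇(p ∧ q) is F, p is T. ✓
6: □◇(p ∧ q) is F, p is F. ✗
7: □◇(p ∧ q) is F, p is T. ✓
8: □◇(p ∧ q) is F, p is T. ✓
— 4 worlds.
For ◇□(q ∧ p ∨ ¬p):
1: successors {3}; □(q ∧ p ∨ ¬p) there: 3:T. ✓
3: successors {5}; □(q ∧ p ∨ ¬p) there: 5:T. ✓
5: successors {6}; □(q ∧ p ∨ ¬p) there: 6:F. ✗
6: successors {7}; □(q ∧ p ∨ ¬p) there: 7:F. ✗
7: successors {8}; □(q ∧ p ∨ ¬p) there: 8:F. ✗
8: successors {8}; □(q ∧ p ∨ ¬p) there: 8:F. ✗
— 2 worlds.

4 and 2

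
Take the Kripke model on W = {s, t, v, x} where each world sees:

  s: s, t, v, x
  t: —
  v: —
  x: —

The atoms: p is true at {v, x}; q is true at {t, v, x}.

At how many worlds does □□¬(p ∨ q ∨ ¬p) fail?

1

s: successors {s, t, v, x}; □¬(p ∨ q ∨ ¬p) there: s:F, t:T, v:T, x:T. ✗
t: no successors, so □□¬(p ∨ q ∨ ¬p) holds vacuously. ✓
v: no successors, so □□¬(p ∨ q ∨ ¬p) holds vacuously. ✓
x: no successors, so □□¬(p ∨ q ∨ ¬p) holds vacuously. ✓
Satisfying worlds: {t, v, x}.
So □□¬(p ∨ q ∨ ¬p) fails at the other 1 world.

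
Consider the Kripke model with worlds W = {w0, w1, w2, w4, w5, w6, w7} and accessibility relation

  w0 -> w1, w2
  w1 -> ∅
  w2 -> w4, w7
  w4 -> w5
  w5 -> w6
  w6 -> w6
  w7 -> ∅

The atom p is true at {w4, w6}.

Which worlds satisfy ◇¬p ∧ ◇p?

{w2}

w0: ◇¬p is T, ◇p is F. ✗
w1: ◇¬p is F, ◇p is F. ✗
w2: ◇¬p is T, ◇p is T. ✓
w4: ◇¬p is T, ◇p is F. ✗
w5: ◇¬p is F, ◇p is T. ✗
w6: ◇¬p is F, ◇p is T. ✗
w7: ◇¬p is F, ◇p is F. ✗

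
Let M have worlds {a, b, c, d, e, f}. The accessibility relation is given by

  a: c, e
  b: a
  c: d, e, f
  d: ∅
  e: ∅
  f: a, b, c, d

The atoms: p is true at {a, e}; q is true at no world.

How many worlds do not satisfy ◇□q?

3

a: successors {c, e}; □q there: c:F, e:T. ✓
b: successors {a}; □q there: a:F. ✗
c: successors {d, e, f}; □q there: d:T, e:T, f:F. ✓
d: no successors, so ◇□q fails. ✗
e: no successors, so ◇□q fails. ✗
f: successors {a, b, c, d}; □q there: a:F, b:F, c:F, d:T. ✓
Satisfying worlds: {a, c, f}.
So ◇□q fails at the other 3 worlds.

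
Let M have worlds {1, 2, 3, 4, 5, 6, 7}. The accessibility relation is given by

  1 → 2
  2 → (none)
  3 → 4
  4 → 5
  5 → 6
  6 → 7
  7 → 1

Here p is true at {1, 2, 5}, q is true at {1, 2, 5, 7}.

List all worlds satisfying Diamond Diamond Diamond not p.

1: successors {2}; Diamond Diamond not p there: 2:F. ✗
2: no successors, so Diamond Diamond Diamond not p fails. ✗
3: successors {4}; Diamond Diamond not p there: 4:T. ✓
4: successors {5}; Diamond Diamond not p there: 5:T. ✓
5: successors {6}; Diamond Diamond not p there: 6:F. ✗
6: successors {7}; Diamond Diamond not p there: 7:F. ✗
7: successors {1}; Diamond Diamond not p there: 1:F. ✗

{3, 4}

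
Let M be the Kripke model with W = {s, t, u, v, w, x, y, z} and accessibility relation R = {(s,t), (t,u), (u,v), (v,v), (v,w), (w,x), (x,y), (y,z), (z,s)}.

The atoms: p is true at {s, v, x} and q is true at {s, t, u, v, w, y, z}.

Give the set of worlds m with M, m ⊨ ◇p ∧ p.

s: ◇p is F, p is T. ✗
t: ◇p is F, p is F. ✗
u: ◇p is T, p is F. ✗
v: ◇p is T, p is T. ✓
w: ◇p is T, p is F. ✗
x: ◇p is F, p is T. ✗
y: ◇p is F, p is F. ✗
z: ◇p is T, p is F. ✗

{v}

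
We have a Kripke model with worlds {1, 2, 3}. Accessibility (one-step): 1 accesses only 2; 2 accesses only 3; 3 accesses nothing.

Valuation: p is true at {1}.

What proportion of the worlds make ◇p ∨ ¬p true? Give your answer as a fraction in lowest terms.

2/3

1: ◇p is F, ¬p is F. ✗
2: ◇p is F, ¬p is T. ✓
3: ◇p is F, ¬p is T. ✓
That's 2 of 3 worlds, so 2/3.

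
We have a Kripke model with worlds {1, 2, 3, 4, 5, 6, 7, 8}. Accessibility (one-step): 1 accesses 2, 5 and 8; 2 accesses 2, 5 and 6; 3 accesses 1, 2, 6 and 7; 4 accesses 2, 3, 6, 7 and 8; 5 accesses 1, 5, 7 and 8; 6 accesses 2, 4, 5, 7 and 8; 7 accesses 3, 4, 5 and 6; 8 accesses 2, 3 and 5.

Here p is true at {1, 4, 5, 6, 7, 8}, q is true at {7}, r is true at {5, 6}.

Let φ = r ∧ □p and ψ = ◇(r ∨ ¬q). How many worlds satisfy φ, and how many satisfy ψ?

1 and 8

For r ∧ □p:
1: r is F, □p is F. ✗
2: r is F, □p is F. ✗
3: r is F, □p is F. ✗
4: r is F, □p is F. ✗
5: r is T, □p is T. ✓
6: r is T, □p is F. ✗
7: r is F, □p is F. ✗
8: r is F, □p is F. ✗
— 1 world.
For ◇(r ∨ ¬q):
1: successors {2, 5, 8}; r ∨ ¬q there: 2:T, 5:T, 8:T. ✓
2: successors {2, 5, 6}; r ∨ ¬q there: 2:T, 5:T, 6:T. ✓
3: successors {1, 2, 6, 7}; r ∨ ¬q there: 1:T, 2:T, 6:T, 7:F. ✓
4: successors {2, 3, 6, 7, 8}; r ∨ ¬q there: 2:T, 3:T, 6:T, 7:F, 8:T. ✓
5: successors {1, 5, 7, 8}; r ∨ ¬q there: 1:T, 5:T, 7:F, 8:T. ✓
6: successors {2, 4, 5, 7, 8}; r ∨ ¬q there: 2:T, 4:T, 5:T, 7:F, 8:T. ✓
7: successors {3, 4, 5, 6}; r ∨ ¬q there: 3:T, 4:T, 5:T, 6:T. ✓
8: successors {2, 3, 5}; r ∨ ¬q there: 2:T, 3:T, 5:T. ✓
— 8 worlds.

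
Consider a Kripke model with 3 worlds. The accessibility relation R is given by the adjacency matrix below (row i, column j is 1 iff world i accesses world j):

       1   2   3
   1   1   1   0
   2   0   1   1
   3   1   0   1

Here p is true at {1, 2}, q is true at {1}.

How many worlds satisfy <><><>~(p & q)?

1: successors {1, 2}; <><>~(p & q) there: 1:T, 2:T. ✓
2: successors {2, 3}; <><>~(p & q) there: 2:T, 3:T. ✓
3: successors {1, 3}; <><>~(p & q) there: 1:T, 3:T. ✓
Satisfying worlds: {1, 2, 3}.

3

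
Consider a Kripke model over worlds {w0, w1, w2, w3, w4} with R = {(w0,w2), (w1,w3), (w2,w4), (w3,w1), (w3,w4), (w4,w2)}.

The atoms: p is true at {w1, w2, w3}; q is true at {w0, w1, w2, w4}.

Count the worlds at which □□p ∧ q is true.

w0: □□p is F, q is T. ✗
w1: □□p is F, q is T. ✗
w2: □□p is T, q is T. ✓
w3: □□p is T, q is F. ✗
w4: □□p is F, q is T. ✗
Satisfying worlds: {w2}.

1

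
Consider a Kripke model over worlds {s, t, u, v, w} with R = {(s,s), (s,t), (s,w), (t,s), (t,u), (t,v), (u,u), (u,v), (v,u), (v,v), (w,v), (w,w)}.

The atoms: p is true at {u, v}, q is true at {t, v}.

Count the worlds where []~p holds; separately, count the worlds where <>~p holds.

For []~p:
s: successors {s, t, w}; ~p there: s:T, t:T, w:T. ✓
t: successors {s, u, v}; ~p there: s:T, u:F, v:F. ✗
u: successors {u, v}; ~p there: u:F, v:F. ✗
v: successors {u, v}; ~p there: u:F, v:F. ✗
w: successors {v, w}; ~p there: v:F, w:T. ✗
— 1 world.
For <>~p:
s: successors {s, t, w}; ~p there: s:T, t:T, w:T. ✓
t: successors {s, u, v}; ~p there: s:T, u:F, v:F. ✓
u: successors {u, v}; ~p there: u:F, v:F. ✗
v: successors {u, v}; ~p there: u:F, v:F. ✗
w: successors {v, w}; ~p there: v:F, w:T. ✓
— 3 worlds.

1 and 3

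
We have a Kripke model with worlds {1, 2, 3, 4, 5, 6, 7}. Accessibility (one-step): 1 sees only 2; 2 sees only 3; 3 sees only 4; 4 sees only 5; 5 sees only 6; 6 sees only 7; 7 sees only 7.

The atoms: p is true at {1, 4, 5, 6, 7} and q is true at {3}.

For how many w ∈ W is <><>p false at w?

1: successors {2}; <>p there: 2:F. ✗
2: successors {3}; <>p there: 3:T. ✓
3: successors {4}; <>p there: 4:T. ✓
4: successors {5}; <>p there: 5:T. ✓
5: successors {6}; <>p there: 6:T. ✓
6: successors {7}; <>p there: 7:T. ✓
7: successors {7}; <>p there: 7:T. ✓
Satisfying worlds: {2, 3, 4, 5, 6, 7}.
So <><>p fails at the other 1 world.

1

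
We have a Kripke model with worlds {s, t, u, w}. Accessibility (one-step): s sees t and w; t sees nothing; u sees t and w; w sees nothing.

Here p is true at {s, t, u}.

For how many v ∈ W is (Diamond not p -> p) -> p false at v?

1

s: Diamond not p -> p is T, p is T. ✓
t: Diamond not p -> p is T, p is T. ✓
u: Diamond not p -> p is T, p is T. ✓
w: Diamond not p -> p is T, p is F. ✗
Satisfying worlds: {s, t, u}.
So (Diamond not p -> p) -> p fails at the other 1 world.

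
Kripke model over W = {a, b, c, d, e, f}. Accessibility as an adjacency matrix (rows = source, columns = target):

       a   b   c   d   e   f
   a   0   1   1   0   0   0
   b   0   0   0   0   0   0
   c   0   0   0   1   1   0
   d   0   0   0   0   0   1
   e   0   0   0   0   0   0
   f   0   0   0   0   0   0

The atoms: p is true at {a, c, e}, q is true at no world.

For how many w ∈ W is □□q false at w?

2

a: successors {b, c}; □q there: b:T, c:F. ✗
b: no successors, so □□q holds vacuously. ✓
c: successors {d, e}; □q there: d:F, e:T. ✗
d: successors {f}; □q there: f:T. ✓
e: no successors, so □□q holds vacuously. ✓
f: no successors, so □□q holds vacuously. ✓
Satisfying worlds: {b, d, e, f}.
So □□q fails at the other 2 worlds.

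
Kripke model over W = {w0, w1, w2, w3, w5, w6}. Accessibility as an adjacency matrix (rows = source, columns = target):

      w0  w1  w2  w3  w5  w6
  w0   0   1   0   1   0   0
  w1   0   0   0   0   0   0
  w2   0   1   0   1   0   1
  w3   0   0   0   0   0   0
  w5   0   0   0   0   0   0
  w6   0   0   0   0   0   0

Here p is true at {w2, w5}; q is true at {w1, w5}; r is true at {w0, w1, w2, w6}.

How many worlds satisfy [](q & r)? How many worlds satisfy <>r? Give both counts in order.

4 and 2

For [](q & r):
w0: successors {w1, w3}; q & r there: w1:T, w3:F. ✗
w1: no successors, so [](q & r) holds vacuously. ✓
w2: successors {w1, w3, w6}; q & r there: w1:T, w3:F, w6:F. ✗
w3: no successors, so [](q & r) holds vacuously. ✓
w5: no successors, so [](q & r) holds vacuously. ✓
w6: no successors, so [](q & r) holds vacuously. ✓
— 4 worlds.
For <>r:
w0: successors {w1, w3}; r there: w1:T, w3:F. ✓
w1: no successors, so <>r fails. ✗
w2: successors {w1, w3, w6}; r there: w1:T, w3:F, w6:T. ✓
w3: no successors, so <>r fails. ✗
w5: no successors, so <>r fails. ✗
w6: no successors, so <>r fails. ✗
— 2 worlds.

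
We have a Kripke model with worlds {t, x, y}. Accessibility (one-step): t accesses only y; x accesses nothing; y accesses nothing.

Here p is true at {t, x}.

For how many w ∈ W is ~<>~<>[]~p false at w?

t: <>~<>[]~p is T. ✗
x: <>~<>[]~p is F. ✓
y: <>~<>[]~p is F. ✓
Satisfying worlds: {x, y}.
So ~<>~<>[]~p fails at the other 1 world.

1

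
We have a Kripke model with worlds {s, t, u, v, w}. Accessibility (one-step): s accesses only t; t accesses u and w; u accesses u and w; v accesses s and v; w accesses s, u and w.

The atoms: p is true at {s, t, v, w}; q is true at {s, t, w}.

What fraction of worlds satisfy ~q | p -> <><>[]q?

s: ~q | p is T, <><>[]q is F. ✗
t: ~q | p is T, <><>[]q is T. ✓
u: ~q | p is T, <><>[]q is T. ✓
v: ~q | p is T, <><>[]q is T. ✓
w: ~q | p is T, <><>[]q is T. ✓
That's 4 of 5 worlds, so 4/5.

4/5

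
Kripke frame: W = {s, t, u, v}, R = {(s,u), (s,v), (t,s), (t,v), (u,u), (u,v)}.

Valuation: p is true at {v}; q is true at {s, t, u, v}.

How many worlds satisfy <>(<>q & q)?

3

s: successors {u, v}; <>q & q there: u:T, v:F. ✓
t: successors {s, v}; <>q & q there: s:T, v:F. ✓
u: successors {u, v}; <>q & q there: u:T, v:F. ✓
v: no successors, so <>(<>q & q) fails. ✗
Satisfying worlds: {s, t, u}.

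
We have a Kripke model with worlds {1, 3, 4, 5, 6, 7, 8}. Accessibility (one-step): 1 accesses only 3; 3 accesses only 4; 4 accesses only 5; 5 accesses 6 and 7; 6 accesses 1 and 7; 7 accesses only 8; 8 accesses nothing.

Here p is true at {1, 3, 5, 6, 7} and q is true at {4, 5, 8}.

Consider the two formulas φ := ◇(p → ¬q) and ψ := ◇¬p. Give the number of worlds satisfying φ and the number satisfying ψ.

5 and 2

For ◇(p → ¬q):
1: successors {3}; p → ¬q there: 3:T. ✓
3: successors {4}; p → ¬q there: 4:T. ✓
4: successors {5}; p → ¬q there: 5:F. ✗
5: successors {6, 7}; p → ¬q there: 6:T, 7:T. ✓
6: successors {1, 7}; p → ¬q there: 1:T, 7:T. ✓
7: successors {8}; p → ¬q there: 8:T. ✓
8: no successors, so ◇(p → ¬q) fails. ✗
— 5 worlds.
For ◇¬p:
1: successors {3}; ¬p there: 3:F. ✗
3: successors {4}; ¬p there: 4:T. ✓
4: successors {5}; ¬p there: 5:F. ✗
5: successors {6, 7}; ¬p there: 6:F, 7:F. ✗
6: successors {1, 7}; ¬p there: 1:F, 7:F. ✗
7: successors {8}; ¬p there: 8:T. ✓
8: no successors, so ◇¬p fails. ✗
— 2 worlds.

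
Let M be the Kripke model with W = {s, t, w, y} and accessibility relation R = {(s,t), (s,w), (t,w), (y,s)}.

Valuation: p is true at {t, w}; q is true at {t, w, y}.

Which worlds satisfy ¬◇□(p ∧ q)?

{w}

s: ◇□(p ∧ q) is T. ✗
t: ◇□(p ∧ q) is T. ✗
w: ◇□(p ∧ q) is F. ✓
y: ◇□(p ∧ q) is T. ✗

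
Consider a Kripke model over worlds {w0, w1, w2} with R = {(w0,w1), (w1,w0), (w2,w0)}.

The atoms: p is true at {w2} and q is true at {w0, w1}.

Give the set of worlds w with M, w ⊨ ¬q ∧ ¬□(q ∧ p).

{w2}

w0: ¬q is F, ¬□(q ∧ p) is T. ✗
w1: ¬q is F, ¬□(q ∧ p) is T. ✗
w2: ¬q is T, ¬□(q ∧ p) is T. ✓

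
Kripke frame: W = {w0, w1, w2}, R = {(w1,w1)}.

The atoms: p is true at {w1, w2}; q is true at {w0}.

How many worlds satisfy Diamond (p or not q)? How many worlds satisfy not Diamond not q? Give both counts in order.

For Diamond (p or not q):
w0: no successors, so Diamond (p or not q) fails. ✗
w1: successors {w1}; p or not q there: w1:T. ✓
w2: no successors, so Diamond (p or not q) fails. ✗
— 1 world.
For not Diamond not q:
w0: Diamond not q is F. ✓
w1: Diamond not q is T. ✗
w2: Diamond not q is F. ✓
— 2 worlds.

1 and 2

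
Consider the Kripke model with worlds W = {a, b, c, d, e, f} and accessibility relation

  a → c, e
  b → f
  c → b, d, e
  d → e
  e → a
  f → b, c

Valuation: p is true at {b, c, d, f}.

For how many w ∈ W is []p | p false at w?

2

a: []p is F, p is F. ✗
b: []p is T, p is T. ✓
c: []p is F, p is T. ✓
d: []p is F, p is T. ✓
e: []p is F, p is F. ✗
f: []p is T, p is T. ✓
Satisfying worlds: {b, c, d, f}.
So []p | p fails at the other 2 worlds.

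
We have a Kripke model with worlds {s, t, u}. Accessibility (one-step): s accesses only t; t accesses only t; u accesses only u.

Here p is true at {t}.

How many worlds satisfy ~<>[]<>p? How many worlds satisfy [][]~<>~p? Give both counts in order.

1 and 2

For ~<>[]<>p:
s: <>[]<>p is T. ✗
t: <>[]<>p is T. ✗
u: <>[]<>p is F. ✓
— 1 world.
For [][]~<>~p:
s: successors {t}; []~<>~p there: t:T. ✓
t: successors {t}; []~<>~p there: t:T. ✓
u: successors {u}; []~<>~p there: u:F. ✗
— 2 worlds.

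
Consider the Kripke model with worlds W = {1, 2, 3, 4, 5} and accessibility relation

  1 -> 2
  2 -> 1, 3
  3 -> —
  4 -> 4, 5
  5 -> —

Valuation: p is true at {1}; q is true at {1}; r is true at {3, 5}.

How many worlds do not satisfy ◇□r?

3

1: successors {2}; □r there: 2:F. ✗
2: successors {1, 3}; □r there: 1:F, 3:T. ✓
3: no successors, so ◇□r fails. ✗
4: successors {4, 5}; □r there: 4:F, 5:T. ✓
5: no successors, so ◇□r fails. ✗
Satisfying worlds: {2, 4}.
So ◇□r fails at the other 3 worlds.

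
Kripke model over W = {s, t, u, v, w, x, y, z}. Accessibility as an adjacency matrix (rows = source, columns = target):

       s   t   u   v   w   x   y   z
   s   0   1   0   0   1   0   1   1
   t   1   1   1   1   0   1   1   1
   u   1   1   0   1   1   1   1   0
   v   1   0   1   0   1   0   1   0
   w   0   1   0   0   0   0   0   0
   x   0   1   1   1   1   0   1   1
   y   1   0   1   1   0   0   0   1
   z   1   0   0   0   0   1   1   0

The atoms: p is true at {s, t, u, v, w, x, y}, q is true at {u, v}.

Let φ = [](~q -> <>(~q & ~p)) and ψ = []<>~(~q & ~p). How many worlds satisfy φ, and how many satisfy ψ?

2 and 8

For [](~q -> <>(~q & ~p)):
s: successors {t, w, y, z}; ~q -> <>(~q & ~p) there: t:T, w:F, y:T, z:F. ✗
t: successors {s, t, u, v, x, y, z}; ~q -> <>(~q & ~p) there: s:T, t:T, u:T, v:T, x:T, y:T, z:F. ✗
u: successors {s, t, v, w, x, y}; ~q -> <>(~q & ~p) there: s:T, t:T, v:T, w:F, x:T, y:T. ✗
v: successors {s, u, w, y}; ~q -> <>(~q & ~p) there: s:T, u:T, w:F, y:T. ✗
w: successors {t}; ~q -> <>(~q & ~p) there: t:T. ✓
x: successors {t, u, v, w, y, z}; ~q -> <>(~q & ~p) there: t:T, u:T, v:T, w:F, y:T, z:F. ✗
y: successors {s, u, v, z}; ~q -> <>(~q & ~p) there: s:T, u:T, v:T, z:F. ✗
z: successors {s, x, y}; ~q -> <>(~q & ~p) there: s:T, x:T, y:T. ✓
— 2 worlds.
For []<>~(~q & ~p):
s: successors {t, w, y, z}; <>~(~q & ~p) there: t:T, w:T, y:T, z:T. ✓
t: successors {s, t, u, v, x, y, z}; <>~(~q & ~p) there: s:T, t:T, u:T, v:T, x:T, y:T, z:T. ✓
u: successors {s, t, v, w, x, y}; <>~(~q & ~p) there: s:T, t:T, v:T, w:T, x:T, y:T. ✓
v: successors {s, u, w, y}; <>~(~q & ~p) there: s:T, u:T, w:T, y:T. ✓
w: successors {t}; <>~(~q & ~p) there: t:T. ✓
x: successors {t, u, v, w, y, z}; <>~(~q & ~p) there: t:T, u:T, v:T, w:T, y:T, z:T. ✓
y: successors {s, u, v, z}; <>~(~q & ~p) there: s:T, u:T, v:T, z:T. ✓
z: successors {s, x, y}; <>~(~q & ~p) there: s:T, x:T, y:T. ✓
— 8 worlds.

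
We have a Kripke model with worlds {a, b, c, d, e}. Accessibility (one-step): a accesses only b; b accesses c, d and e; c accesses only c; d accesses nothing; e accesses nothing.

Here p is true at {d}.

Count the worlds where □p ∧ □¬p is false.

3

a: □p is F, □¬p is T. ✗
b: □p is F, □¬p is F. ✗
c: □p is F, □¬p is T. ✗
d: □p is T, □¬p is T. ✓
e: □p is T, □¬p is T. ✓
Satisfying worlds: {d, e}.
So □p ∧ □¬p fails at the other 3 worlds.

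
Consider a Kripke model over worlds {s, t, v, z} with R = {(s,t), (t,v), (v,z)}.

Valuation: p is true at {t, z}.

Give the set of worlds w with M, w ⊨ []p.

s: successors {t}; p there: t:T. ✓
t: successors {v}; p there: v:F. ✗
v: successors {z}; p there: z:T. ✓
z: no successors, so []p holds vacuously. ✓

{s, v, z}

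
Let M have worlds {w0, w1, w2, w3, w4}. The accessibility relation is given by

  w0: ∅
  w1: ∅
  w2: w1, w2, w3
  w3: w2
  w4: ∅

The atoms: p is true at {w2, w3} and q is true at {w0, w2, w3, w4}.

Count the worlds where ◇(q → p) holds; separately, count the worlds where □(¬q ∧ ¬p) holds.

For ◇(q → p):
w0: no successors, so ◇(q → p) fails. ✗
w1: no successors, so ◇(q → p) fails. ✗
w2: successors {w1, w2, w3}; q → p there: w1:T, w2:T, w3:T. ✓
w3: successors {w2}; q → p there: w2:T. ✓
w4: no successors, so ◇(q → p) fails. ✗
— 2 worlds.
For □(¬q ∧ ¬p):
w0: no successors, so □(¬q ∧ ¬p) holds vacuously. ✓
w1: no successors, so □(¬q ∧ ¬p) holds vacuously. ✓
w2: successors {w1, w2, w3}; ¬q ∧ ¬p there: w1:T, w2:F, w3:F. ✗
w3: successors {w2}; ¬q ∧ ¬p there: w2:F. ✗
w4: no successors, so □(¬q ∧ ¬p) holds vacuously. ✓
— 3 worlds.

2 and 3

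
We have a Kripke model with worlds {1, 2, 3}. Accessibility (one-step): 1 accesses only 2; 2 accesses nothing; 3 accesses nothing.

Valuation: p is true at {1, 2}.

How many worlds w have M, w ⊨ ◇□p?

1: successors {2}; □p there: 2:T. ✓
2: no successors, so ◇□p fails. ✗
3: no successors, so ◇□p fails. ✗
Satisfying worlds: {1}.

1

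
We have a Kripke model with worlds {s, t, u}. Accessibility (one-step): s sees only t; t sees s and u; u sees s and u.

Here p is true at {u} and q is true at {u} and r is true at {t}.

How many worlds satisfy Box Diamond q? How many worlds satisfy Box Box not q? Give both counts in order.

For Box Diamond q:
s: successors {t}; Diamond q there: t:T. ✓
t: successors {s, u}; Diamond q there: s:F, u:T. ✗
u: successors {s, u}; Diamond q there: s:F, u:T. ✗
— 1 world.
For Box Box not q:
s: successors {t}; Box not q there: t:F. ✗
t: successors {s, u}; Box not q there: s:T, u:F. ✗
u: successors {s, u}; Box not q there: s:T, u:F. ✗
— 0 worlds.

1 and 0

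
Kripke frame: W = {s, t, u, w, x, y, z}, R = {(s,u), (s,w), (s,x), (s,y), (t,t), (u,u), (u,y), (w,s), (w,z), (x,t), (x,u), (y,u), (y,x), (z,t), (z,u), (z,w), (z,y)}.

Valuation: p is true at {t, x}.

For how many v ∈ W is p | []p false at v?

5

s: p is F, []p is F. ✗
t: p is T, []p is T. ✓
u: p is F, []p is F. ✗
w: p is F, []p is F. ✗
x: p is T, []p is F. ✓
y: p is F, []p is F. ✗
z: p is F, []p is F. ✗
Satisfying worlds: {t, x}.
So p | []p fails at the other 5 worlds.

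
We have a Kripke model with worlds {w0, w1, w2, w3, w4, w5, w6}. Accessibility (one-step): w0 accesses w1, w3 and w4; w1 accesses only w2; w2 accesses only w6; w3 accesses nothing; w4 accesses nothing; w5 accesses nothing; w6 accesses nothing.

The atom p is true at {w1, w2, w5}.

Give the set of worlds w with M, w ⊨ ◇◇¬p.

{w1}

w0: successors {w1, w3, w4}; ◇¬p there: w1:F, w3:F, w4:F. ✗
w1: successors {w2}; ◇¬p there: w2:T. ✓
w2: successors {w6}; ◇¬p there: w6:F. ✗
w3: no successors, so ◇◇¬p fails. ✗
w4: no successors, so ◇◇¬p fails. ✗
w5: no successors, so ◇◇¬p fails. ✗
w6: no successors, so ◇◇¬p fails. ✗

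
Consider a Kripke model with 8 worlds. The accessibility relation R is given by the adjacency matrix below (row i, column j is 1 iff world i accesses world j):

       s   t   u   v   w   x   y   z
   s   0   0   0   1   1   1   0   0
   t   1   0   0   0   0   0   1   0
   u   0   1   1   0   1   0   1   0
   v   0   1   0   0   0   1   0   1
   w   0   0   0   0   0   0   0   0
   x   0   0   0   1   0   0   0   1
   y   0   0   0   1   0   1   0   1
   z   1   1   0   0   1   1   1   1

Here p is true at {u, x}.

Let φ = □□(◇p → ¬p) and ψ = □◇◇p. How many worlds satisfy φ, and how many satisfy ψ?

7 and 5

For □□(◇p → ¬p):
s: successors {v, w, x}; □(◇p → ¬p) there: v:T, w:T, x:T. ✓
t: successors {s, y}; □(◇p → ¬p) there: s:T, y:T. ✓
u: successors {t, u, w, y}; □(◇p → ¬p) there: t:T, u:F, w:T, y:T. ✗
v: successors {t, x, z}; □(◇p → ¬p) there: t:T, x:T, z:T. ✓
w: no successors, so □□(◇p → ¬p) holds vacuously. ✓
x: successors {v, z}; □(◇p → ¬p) there: v:T, z:T. ✓
y: successors {v, x, z}; □(◇p → ¬p) there: v:T, x:T, z:T. ✓
z: successors {s, t, w, x, y, z}; □(◇p → ¬p) there: s:T, t:T, w:T, x:T, y:T, z:T. ✓
— 7 worlds.
For □◇◇p:
s: successors {v, w, x}; ◇◇p there: v:T, w:F, x:T. ✗
t: successors {s, y}; ◇◇p there: s:T, y:T. ✓
u: successors {t, u, w, y}; ◇◇p there: t:T, u:T, w:F, y:T. ✗
v: successors {t, x, z}; ◇◇p there: t:T, x:T, z:T. ✓
w: no successors, so □◇◇p holds vacuously. ✓
x: successors {v, z}; ◇◇p there: v:T, z:T. ✓
y: successors {v, x, z}; ◇◇p there: v:T, x:T, z:T. ✓
z: successors {s, t, w, x, y, z}; ◇◇p there: s:T, t:T, w:F, x:T, y:T, z:T. ✗
— 5 worlds.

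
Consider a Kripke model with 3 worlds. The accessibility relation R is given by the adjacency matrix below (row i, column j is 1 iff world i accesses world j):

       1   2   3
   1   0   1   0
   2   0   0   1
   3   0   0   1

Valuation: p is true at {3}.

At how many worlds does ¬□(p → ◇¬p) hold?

1: □(p → ◇¬p) is T. ✗
2: □(p → ◇¬p) is F. ✓
3: □(p → ◇¬p) is F. ✓
Satisfying worlds: {2, 3}.

2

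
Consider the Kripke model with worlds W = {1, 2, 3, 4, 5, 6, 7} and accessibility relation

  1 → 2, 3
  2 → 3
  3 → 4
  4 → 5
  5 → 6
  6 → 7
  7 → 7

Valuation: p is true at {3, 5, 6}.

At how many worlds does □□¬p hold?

4

1: successors {2, 3}; □¬p there: 2:F, 3:T. ✗
2: successors {3}; □¬p there: 3:T. ✓
3: successors {4}; □¬p there: 4:F. ✗
4: successors {5}; □¬p there: 5:F. ✗
5: successors {6}; □¬p there: 6:T. ✓
6: successors {7}; □¬p there: 7:T. ✓
7: successors {7}; □¬p there: 7:T. ✓
Satisfying worlds: {2, 5, 6, 7}.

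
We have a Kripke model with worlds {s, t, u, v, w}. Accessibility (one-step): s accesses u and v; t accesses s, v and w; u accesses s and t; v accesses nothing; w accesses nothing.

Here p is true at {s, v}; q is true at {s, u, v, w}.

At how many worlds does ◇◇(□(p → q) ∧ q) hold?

s: successors {u, v}; ◇(□(p → q) ∧ q) there: u:T, v:F. ✓
t: successors {s, v, w}; ◇(□(p → q) ∧ q) there: s:T, v:F, w:F. ✓
u: successors {s, t}; ◇(□(p → q) ∧ q) there: s:T, t:T. ✓
v: no successors, so ◇◇(□(p → q) ∧ q) fails. ✗
w: no successors, so ◇◇(□(p → q) ∧ q) fails. ✗
Satisfying worlds: {s, t, u}.

3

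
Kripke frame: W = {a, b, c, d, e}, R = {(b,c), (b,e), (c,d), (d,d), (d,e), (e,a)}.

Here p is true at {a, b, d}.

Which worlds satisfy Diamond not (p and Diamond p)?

a: no successors, so Diamond not (p and Diamond p) fails. ✗
b: successors {c, e}; not (p and Diamond p) there: c:T, e:T. ✓
c: successors {d}; not (p and Diamond p) there: d:F. ✗
d: successors {d, e}; not (p and Diamond p) there: d:F, e:T. ✓
e: successors {a}; not (p and Diamond p) there: a:T. ✓

{b, d, e}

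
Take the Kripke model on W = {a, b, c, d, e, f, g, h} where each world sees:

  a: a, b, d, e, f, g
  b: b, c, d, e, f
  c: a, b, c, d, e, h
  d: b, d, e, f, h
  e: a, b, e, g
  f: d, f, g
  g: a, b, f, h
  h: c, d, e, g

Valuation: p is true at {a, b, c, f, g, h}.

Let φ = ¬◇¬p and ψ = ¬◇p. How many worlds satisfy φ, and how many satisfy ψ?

1 and 0

For ¬◇¬p:
a: ◇¬p is T. ✗
b: ◇¬p is T. ✗
c: ◇¬p is T. ✗
d: ◇¬p is T. ✗
e: ◇¬p is T. ✗
f: ◇¬p is T. ✗
g: ◇¬p is F. ✓
h: ◇¬p is T. ✗
— 1 world.
For ¬◇p:
a: ◇p is T. ✗
b: ◇p is T. ✗
c: ◇p is T. ✗
d: ◇p is T. ✗
e: ◇p is T. ✗
f: ◇p is T. ✗
g: ◇p is T. ✗
h: ◇p is T. ✗
— 0 worlds.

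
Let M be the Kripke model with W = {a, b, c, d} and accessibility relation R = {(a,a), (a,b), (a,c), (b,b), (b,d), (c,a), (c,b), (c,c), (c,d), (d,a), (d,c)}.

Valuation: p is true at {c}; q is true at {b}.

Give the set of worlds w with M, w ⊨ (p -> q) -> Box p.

a: p -> q is T, Box p is F. ✗
b: p -> q is T, Box p is F. ✗
c: p -> q is F, Box p is F. ✓
d: p -> q is T, Box p is F. ✗

{c}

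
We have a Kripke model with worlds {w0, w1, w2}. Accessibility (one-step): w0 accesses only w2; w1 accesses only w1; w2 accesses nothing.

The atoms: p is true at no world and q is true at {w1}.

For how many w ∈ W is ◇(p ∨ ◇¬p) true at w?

w0: successors {w2}; p ∨ ◇¬p there: w2:F. ✗
w1: successors {w1}; p ∨ ◇¬p there: w1:T. ✓
w2: no successors, so ◇(p ∨ ◇¬p) fails. ✗
Satisfying worlds: {w1}.

1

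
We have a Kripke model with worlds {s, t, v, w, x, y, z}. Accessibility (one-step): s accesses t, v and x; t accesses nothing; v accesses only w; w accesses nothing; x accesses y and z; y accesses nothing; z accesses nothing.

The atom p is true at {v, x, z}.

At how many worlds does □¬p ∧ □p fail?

s: □¬p is F, □p is F. ✗
t: □¬p is T, □p is T. ✓
v: □¬p is T, □p is F. ✗
w: □¬p is T, □p is T. ✓
x: □¬p is F, □p is F. ✗
y: □¬p is T, □p is T. ✓
z: □¬p is T, □p is T. ✓
Satisfying worlds: {t, w, y, z}.
So □¬p ∧ □p fails at the other 3 worlds.

3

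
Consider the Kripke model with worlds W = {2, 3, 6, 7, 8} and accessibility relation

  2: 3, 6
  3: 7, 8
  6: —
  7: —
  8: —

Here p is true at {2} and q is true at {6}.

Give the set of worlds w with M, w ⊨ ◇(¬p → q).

{2}

2: successors {3, 6}; ¬p → q there: 3:F, 6:T. ✓
3: successors {7, 8}; ¬p → q there: 7:F, 8:F. ✗
6: no successors, so ◇(¬p → q) fails. ✗
7: no successors, so ◇(¬p → q) fails. ✗
8: no successors, so ◇(¬p → q) fails. ✗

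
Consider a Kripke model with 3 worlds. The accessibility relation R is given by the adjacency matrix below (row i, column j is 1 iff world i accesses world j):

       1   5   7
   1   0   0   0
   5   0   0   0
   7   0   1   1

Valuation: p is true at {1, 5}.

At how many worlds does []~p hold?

1: no successors, so []~p holds vacuously. ✓
5: no successors, so []~p holds vacuously. ✓
7: successors {5, 7}; ~p there: 5:F, 7:T. ✗
Satisfying worlds: {1, 5}.

2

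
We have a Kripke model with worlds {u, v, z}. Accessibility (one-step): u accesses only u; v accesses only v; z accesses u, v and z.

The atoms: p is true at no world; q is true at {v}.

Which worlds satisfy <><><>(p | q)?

{v, z}

u: successors {u}; <><>(p | q) there: u:F. ✗
v: successors {v}; <><>(p | q) there: v:T. ✓
z: successors {u, v, z}; <><>(p | q) there: u:F, v:T, z:T. ✓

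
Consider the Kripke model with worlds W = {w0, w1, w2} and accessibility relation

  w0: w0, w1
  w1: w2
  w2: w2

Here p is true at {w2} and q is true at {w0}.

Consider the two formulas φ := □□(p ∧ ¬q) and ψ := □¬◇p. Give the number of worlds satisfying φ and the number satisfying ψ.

For □□(p ∧ ¬q):
w0: successors {w0, w1}; □(p ∧ ¬q) there: w0:F, w1:T. ✗
w1: successors {w2}; □(p ∧ ¬q) there: w2:T. ✓
w2: successors {w2}; □(p ∧ ¬q) there: w2:T. ✓
— 2 worlds.
For □¬◇p:
w0: successors {w0, w1}; ¬◇p there: w0:T, w1:F. ✗
w1: successors {w2}; ¬◇p there: w2:F. ✗
w2: successors {w2}; ¬◇p there: w2:F. ✗
— 0 worlds.

2 and 0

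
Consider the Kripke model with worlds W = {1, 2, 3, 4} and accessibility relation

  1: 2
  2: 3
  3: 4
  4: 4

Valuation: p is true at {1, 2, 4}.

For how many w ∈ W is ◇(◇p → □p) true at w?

1: successors {2}; ◇p → □p there: 2:T. ✓
2: successors {3}; ◇p → □p there: 3:T. ✓
3: successors {4}; ◇p → □p there: 4:T. ✓
4: successors {4}; ◇p → □p there: 4:T. ✓
Satisfying worlds: {1, 2, 3, 4}.

4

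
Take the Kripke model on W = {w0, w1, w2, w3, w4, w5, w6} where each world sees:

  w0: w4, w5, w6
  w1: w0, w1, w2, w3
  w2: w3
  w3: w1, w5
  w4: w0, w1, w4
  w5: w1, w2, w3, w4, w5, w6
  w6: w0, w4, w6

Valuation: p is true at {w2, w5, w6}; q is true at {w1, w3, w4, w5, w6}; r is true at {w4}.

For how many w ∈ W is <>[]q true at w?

w0: successors {w4, w5, w6}; []q there: w4:F, w5:F, w6:F. ✗
w1: successors {w0, w1, w2, w3}; []q there: w0:T, w1:F, w2:T, w3:T. ✓
w2: successors {w3}; []q there: w3:T. ✓
w3: successors {w1, w5}; []q there: w1:F, w5:F. ✗
w4: successors {w0, w1, w4}; []q there: w0:T, w1:F, w4:F. ✓
w5: successors {w1, w2, w3, w4, w5, w6}; []q there: w1:F, w2:T, w3:T, w4:F, w5:F, w6:F. ✓
w6: successors {w0, w4, w6}; []q there: w0:T, w4:F, w6:F. ✓
Satisfying worlds: {w1, w2, w4, w5, w6}.

5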